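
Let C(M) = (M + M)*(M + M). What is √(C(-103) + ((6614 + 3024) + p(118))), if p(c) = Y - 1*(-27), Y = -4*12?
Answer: √52053 ≈ 228.15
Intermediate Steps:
Y = -48
p(c) = -21 (p(c) = -48 - 1*(-27) = -48 + 27 = -21)
C(M) = 4*M² (C(M) = (2*M)*(2*M) = 4*M²)
√(C(-103) + ((6614 + 3024) + p(118))) = √(4*(-103)² + ((6614 + 3024) - 21)) = √(4*10609 + (9638 - 21)) = √(42436 + 9617) = √52053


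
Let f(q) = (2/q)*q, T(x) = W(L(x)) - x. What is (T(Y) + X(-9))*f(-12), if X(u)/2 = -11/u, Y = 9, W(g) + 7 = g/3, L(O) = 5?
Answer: -214/9 ≈ -23.778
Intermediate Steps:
W(g) = -7 + g/3
T(x) = -16/3 - x (T(x) = (-7 + (⅓)*5) - x = (-7 + 5/3) - x = -16/3 - x)
X(u) = -22/u (X(u) = 2*(-11/u) = -22/u)
f(q) = 2
(T(Y) + X(-9))*f(-12) = ((-16/3 - 1*9) - 22/(-9))*2 = ((-16/3 - 9) - 22*(-⅑))*2 = (-43/3 + 22/9)*2 = -107/9*2 = -214/9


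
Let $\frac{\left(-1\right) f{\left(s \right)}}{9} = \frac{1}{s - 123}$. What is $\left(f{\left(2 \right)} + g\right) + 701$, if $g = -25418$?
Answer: $- \frac{2990748}{121} \approx -24717.0$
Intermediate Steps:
$f{\left(s \right)} = - \frac{9}{-123 + s}$ ($f{\left(s \right)} = - \frac{9}{s - 123} = - \frac{9}{-123 + s}$)
$\left(f{\left(2 \right)} + g\right) + 701 = \left(- \frac{9}{-123 + 2} - 25418\right) + 701 = \left(- \frac{9}{-121} - 25418\right) + 701 = \left(\left(-9\right) \left(- \frac{1}{121}\right) - 25418\right) + 701 = \left(\frac{9}{121} - 25418\right) + 701 = - \frac{3075569}{121} + 701 = - \frac{2990748}{121}$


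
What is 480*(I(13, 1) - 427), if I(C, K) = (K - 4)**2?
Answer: -200640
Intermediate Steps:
I(C, K) = (-4 + K)**2
480*(I(13, 1) - 427) = 480*((-4 + 1)**2 - 427) = 480*((-3)**2 - 427) = 480*(9 - 427) = 480*(-418) = -200640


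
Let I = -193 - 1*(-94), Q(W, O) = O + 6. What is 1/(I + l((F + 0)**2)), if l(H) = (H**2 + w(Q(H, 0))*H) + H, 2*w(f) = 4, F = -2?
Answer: -1/71 ≈ -0.014085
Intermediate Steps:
Q(W, O) = 6 + O
w(f) = 2 (w(f) = (1/2)*4 = 2)
l(H) = H**2 + 3*H (l(H) = (H**2 + 2*H) + H = H**2 + 3*H)
I = -99 (I = -193 + 94 = -99)
1/(I + l((F + 0)**2)) = 1/(-99 + (-2 + 0)**2*(3 + (-2 + 0)**2)) = 1/(-99 + (-2)**2*(3 + (-2)**2)) = 1/(-99 + 4*(3 + 4)) = 1/(-99 + 4*7) = 1/(-99 + 28) = 1/(-71) = -1/71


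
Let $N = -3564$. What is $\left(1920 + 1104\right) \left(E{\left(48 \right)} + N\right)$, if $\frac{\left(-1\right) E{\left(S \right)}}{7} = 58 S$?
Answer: $-69709248$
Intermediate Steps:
$E{\left(S \right)} = - 406 S$ ($E{\left(S \right)} = - 7 \cdot 58 S = - 406 S$)
$\left(1920 + 1104\right) \left(E{\left(48 \right)} + N\right) = \left(1920 + 1104\right) \left(\left(-406\right) 48 - 3564\right) = 3024 \left(-19488 - 3564\right) = 3024 \left(-23052\right) = -69709248$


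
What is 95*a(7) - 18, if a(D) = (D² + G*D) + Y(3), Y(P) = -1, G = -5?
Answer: 1217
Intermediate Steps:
a(D) = -1 + D² - 5*D (a(D) = (D² - 5*D) - 1 = -1 + D² - 5*D)
95*a(7) - 18 = 95*(-1 + 7² - 5*7) - 18 = 95*(-1 + 49 - 35) - 18 = 95*13 - 18 = 1235 - 18 = 1217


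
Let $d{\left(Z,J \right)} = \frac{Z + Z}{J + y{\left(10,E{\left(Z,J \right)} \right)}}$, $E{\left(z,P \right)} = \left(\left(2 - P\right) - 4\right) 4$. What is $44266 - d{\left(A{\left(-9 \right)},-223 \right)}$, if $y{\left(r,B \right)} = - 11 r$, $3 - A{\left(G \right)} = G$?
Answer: $\frac{4913534}{111} \approx 44266.0$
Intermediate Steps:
$A{\left(G \right)} = 3 - G$
$E{\left(z,P \right)} = -8 - 4 P$ ($E{\left(z,P \right)} = \left(-2 - P\right) 4 = -8 - 4 P$)
$d{\left(Z,J \right)} = \frac{2 Z}{-110 + J}$ ($d{\left(Z,J \right)} = \frac{Z + Z}{J - 110} = \frac{2 Z}{J - 110} = \frac{2 Z}{-110 + J}$)
$44266 - d{\left(A{\left(-9 \right)},-223 \right)} = 44266 - \frac{2 \left(3 - -9\right)}{-110 - 223} = 44266 - \frac{2 \left(3 + 9\right)}{-333} = 44266 - 2 \cdot 12 \left(- \frac{1}{333}\right) = 44266 - - \frac{8}{111} = 44266 + \frac{8}{111} = \frac{4913534}{111}$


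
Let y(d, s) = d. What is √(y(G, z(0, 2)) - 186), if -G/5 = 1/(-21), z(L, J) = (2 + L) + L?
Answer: I*√81921/21 ≈ 13.629*I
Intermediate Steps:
z(L, J) = 2 + 2*L
G = 5/21 (G = -5/(-21) = -5*(-1/21) = 5/21 ≈ 0.23810)
√(y(G, z(0, 2)) - 186) = √(5/21 - 186) = √(-3901/21) = I*√81921/21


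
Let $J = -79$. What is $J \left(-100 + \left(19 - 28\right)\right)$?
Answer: $8611$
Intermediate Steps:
$J \left(-100 + \left(19 - 28\right)\right) = - 79 \left(-100 + \left(19 - 28\right)\right) = - 79 \left(-100 - 9\right) = \left(-79\right) \left(-109\right) = 8611$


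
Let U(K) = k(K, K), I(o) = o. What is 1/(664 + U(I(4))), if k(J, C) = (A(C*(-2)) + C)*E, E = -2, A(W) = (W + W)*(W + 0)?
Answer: 1/400 ≈ 0.0025000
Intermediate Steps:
A(W) = 2*W² (A(W) = (2*W)*W = 2*W²)
k(J, C) = -16*C² - 2*C (k(J, C) = (2*(C*(-2))² + C)*(-2) = (2*(-2*C)² + C)*(-2) = (2*(4*C²) + C)*(-2) = (8*C² + C)*(-2) = (C + 8*C²)*(-2) = -16*C² - 2*C)
U(K) = 2*K*(-1 - 8*K)
1/(664 + U(I(4))) = 1/(664 + 2*4*(-1 - 8*4)) = 1/(664 + 2*4*(-1 - 32)) = 1/(664 + 2*4*(-33)) = 1/(664 - 264) = 1/400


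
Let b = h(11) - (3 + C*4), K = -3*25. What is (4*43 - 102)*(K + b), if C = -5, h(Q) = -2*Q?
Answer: -5600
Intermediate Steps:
K = -75
b = -5 (b = -2*11 - (3 - 5*4) = -22 - (3 - 20) = -22 - 1*(-17) = -22 + 17 = -5)
(4*43 - 102)*(K + b) = (4*43 - 102)*(-75 - 5) = (172 - 102)*(-80) = 70*(-80) = -5600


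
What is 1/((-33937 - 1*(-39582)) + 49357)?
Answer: 1/55002 ≈ 1.8181e-5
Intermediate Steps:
1/((-33937 - 1*(-39582)) + 49357) = 1/((-33937 + 39582) + 49357) = 1/(5645 + 49357) = 1/55002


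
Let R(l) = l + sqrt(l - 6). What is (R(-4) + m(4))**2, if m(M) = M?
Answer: -10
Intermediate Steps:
R(l) = l + sqrt(-6 + l)
(R(-4) + m(4))**2 = ((-4 + sqrt(-6 - 4)) + 4)**2 = ((-4 + sqrt(-10)) + 4)**2 = ((-4 + I*sqrt(10)) + 4)**2 = (I*sqrt(10))**2 = -10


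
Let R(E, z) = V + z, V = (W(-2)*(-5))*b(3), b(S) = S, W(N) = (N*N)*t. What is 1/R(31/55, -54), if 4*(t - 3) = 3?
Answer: -1/279 ≈ -0.0035842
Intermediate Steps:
t = 15/4 (t = 3 + (¼)*3 = 3 + ¾ = 15/4 ≈ 3.7500)
W(N) = 15*N²/4 (W(N) = (N*N)*(15/4) = N²*(15/4) = 15*N²/4)
V = -225 (V = (((15/4)*(-2)²)*(-5))*3 = (((15/4)*4)*(-5))*3 = (15*(-5))*3 = -75*3 = -225)
R(E, z) = -225 + z
1/R(31/55, -54) = 1/(-225 - 54) = 1/(-279) = -1/279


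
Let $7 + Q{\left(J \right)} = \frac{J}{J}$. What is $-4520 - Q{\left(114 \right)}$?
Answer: $-4514$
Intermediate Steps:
$Q{\left(J \right)} = -6$ ($Q{\left(J \right)} = -7 + \frac{J}{J} = -7 + 1 = -6$)
$-4520 - Q{\left(114 \right)} = -4520 - -6 = -4520 + 6 = -4514$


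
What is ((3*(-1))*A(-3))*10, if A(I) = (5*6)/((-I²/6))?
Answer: 600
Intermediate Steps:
A(I) = -180/I² (A(I) = 30/((-I²*(⅙))) = 30/((-I²/6)) = 30*(-6/I²) = -180/I²)
((3*(-1))*A(-3))*10 = ((3*(-1))*(-180/(-3)²))*10 = -(-540)/9*10 = -3*(-20)*10 = 60*10 = 600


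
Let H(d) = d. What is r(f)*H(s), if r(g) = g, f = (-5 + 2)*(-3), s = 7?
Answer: 63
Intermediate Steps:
f = 9 (f = -3*(-3) = 9)
r(f)*H(s) = 9*7 = 63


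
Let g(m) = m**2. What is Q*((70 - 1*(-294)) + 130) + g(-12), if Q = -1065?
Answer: -525966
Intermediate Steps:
Q*((70 - 1*(-294)) + 130) + g(-12) = -1065*((70 - 1*(-294)) + 130) + (-12)**2 = -1065*((70 + 294) + 130) + 144 = -1065*(364 + 130) + 144 = -1065*494 + 144 = -526110 + 144 = -525966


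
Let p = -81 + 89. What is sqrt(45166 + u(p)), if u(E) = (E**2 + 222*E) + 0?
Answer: sqrt(47006) ≈ 216.81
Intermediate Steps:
p = 8
u(E) = E**2 + 222*E
sqrt(45166 + u(p)) = sqrt(45166 + 8*(222 + 8)) = sqrt(45166 + 8*230) = sqrt(45166 + 1840) = sqrt(47006)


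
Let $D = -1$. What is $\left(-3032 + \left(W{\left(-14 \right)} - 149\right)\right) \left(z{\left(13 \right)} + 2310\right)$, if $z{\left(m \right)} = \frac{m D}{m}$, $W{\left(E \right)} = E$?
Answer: $-7377255$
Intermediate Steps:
$z{\left(m \right)} = -1$ ($z{\left(m \right)} = \frac{m \left(-1\right)}{m} = \frac{\left(-1\right) m}{m} = -1$)
$\left(-3032 + \left(W{\left(-14 \right)} - 149\right)\right) \left(z{\left(13 \right)} + 2310\right) = \left(-3032 - 163\right) \left(-1 + 2310\right) = \left(-3032 - 163\right) 2309 = \left(-3195\right) 2309 = -7377255$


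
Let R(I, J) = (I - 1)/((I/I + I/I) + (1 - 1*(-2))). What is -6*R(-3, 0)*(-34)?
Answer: -816/5 ≈ -163.20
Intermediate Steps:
R(I, J) = -1/5 + I/5 (R(I, J) = (-1 + I)/((1 + 1) + (1 + 2)) = (-1 + I)/(2 + 3) = (-1 + I)/5 = (-1 + I)*(1/5) = -1/5 + I/5)
-6*R(-3, 0)*(-34) = -6*(-1/5 + (1/5)*(-3))*(-34) = -6*(-1/5 - 3/5)*(-34) = -6*(-4/5)*(-34) = (24/5)*(-34) = -816/5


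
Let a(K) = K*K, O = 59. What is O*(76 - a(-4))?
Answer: 3540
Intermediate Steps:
a(K) = K²
O*(76 - a(-4)) = 59*(76 - 1*(-4)²) = 59*(76 - 1*16) = 59*(76 - 16) = 59*60 = 3540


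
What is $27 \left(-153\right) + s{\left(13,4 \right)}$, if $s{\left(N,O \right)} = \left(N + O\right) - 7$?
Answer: $-4121$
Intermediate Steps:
$s{\left(N,O \right)} = -7 + N + O$
$27 \left(-153\right) + s{\left(13,4 \right)} = 27 \left(-153\right) + \left(-7 + 13 + 4\right) = -4131 + 10 = -4121$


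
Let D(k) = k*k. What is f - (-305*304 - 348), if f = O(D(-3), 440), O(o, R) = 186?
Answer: 93254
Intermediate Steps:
D(k) = k²
f = 186
f - (-305*304 - 348) = 186 - (-305*304 - 348) = 186 - (-92720 - 348) = 186 - 1*(-93068) = 186 + 93068 = 93254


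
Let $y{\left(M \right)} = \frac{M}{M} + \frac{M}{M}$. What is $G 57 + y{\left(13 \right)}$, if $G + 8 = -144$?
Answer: $-8662$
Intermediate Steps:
$G = -152$ ($G = -8 - 144 = -152$)
$y{\left(M \right)} = 2$ ($y{\left(M \right)} = 1 + 1 = 2$)
$G 57 + y{\left(13 \right)} = \left(-152\right) 57 + 2 = -8664 + 2 = -8662$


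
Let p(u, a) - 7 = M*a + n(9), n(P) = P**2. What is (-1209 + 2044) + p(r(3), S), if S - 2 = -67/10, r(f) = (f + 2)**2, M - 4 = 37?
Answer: 7303/10 ≈ 730.30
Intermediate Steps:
M = 41 (M = 4 + 37 = 41)
r(f) = (2 + f)**2
S = -47/10 (S = 2 - 67/10 = -47/10 ≈ -4.7000)
p(u, a) = 88 + 41*a (p(u, a) = 7 + (41*a + 9**2) = 7 + (41*a + 81) = 7 + (81 + 41*a) = 88 + 41*a)
(-1209 + 2044) + p(r(3), S) = (-1209 + 2044) + (88 + 41*(-47/10)) = 835 + (88 - 1927/10) = 835 - 1047/10 = 7303/10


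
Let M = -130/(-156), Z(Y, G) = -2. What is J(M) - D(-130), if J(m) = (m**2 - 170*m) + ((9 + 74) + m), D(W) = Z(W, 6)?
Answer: -1985/36 ≈ -55.139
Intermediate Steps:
D(W) = -2
M = 5/6 (M = -130*(-1/156) = 5/6 ≈ 0.83333)
J(m) = 83 + m**2 - 169*m (J(m) = (m**2 - 170*m) + (83 + m) = 83 + m**2 - 169*m)
J(M) - D(-130) = (83 + (5/6)**2 - 169*5/6) - 1*(-2) = (83 + 25/36 - 845/6) + 2 = -2057/36 + 2 = -1985/36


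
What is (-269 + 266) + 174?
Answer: 171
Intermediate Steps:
(-269 + 266) + 174 = -3 + 174 = 171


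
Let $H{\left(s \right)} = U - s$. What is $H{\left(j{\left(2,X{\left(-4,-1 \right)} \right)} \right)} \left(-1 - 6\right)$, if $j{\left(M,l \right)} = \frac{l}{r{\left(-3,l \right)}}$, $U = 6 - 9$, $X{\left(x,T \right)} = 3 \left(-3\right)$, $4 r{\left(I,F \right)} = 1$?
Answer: $-231$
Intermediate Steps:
$r{\left(I,F \right)} = \frac{1}{4}$ ($r{\left(I,F \right)} = \frac{1}{4} \cdot 1 = \frac{1}{4}$)
$X{\left(x,T \right)} = -9$
$U = -3$ ($U = 6 - 9 = -3$)
$j{\left(M,l \right)} = 4 l$ ($j{\left(M,l \right)} = l \frac{1}{\frac{1}{4}} = l 4 = 4 l$)
$H{\left(s \right)} = -3 - s$
$H{\left(j{\left(2,X{\left(-4,-1 \right)} \right)} \right)} \left(-1 - 6\right) = \left(-3 - 4 \left(-9\right)\right) \left(-1 - 6\right) = \left(-3 - -36\right) \left(-7\right) = \left(-3 + 36\right) \left(-7\right) = 33 \left(-7\right) = -231$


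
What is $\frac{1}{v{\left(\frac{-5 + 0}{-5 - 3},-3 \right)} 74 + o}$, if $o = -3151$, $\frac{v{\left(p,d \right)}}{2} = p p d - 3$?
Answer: $- \frac{16}{60295} \approx -0.00026536$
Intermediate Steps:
$v{\left(p,d \right)} = -6 + 2 d p^{2}$ ($v{\left(p,d \right)} = 2 \left(p p d - 3\right) = 2 \left(p^{2} d - 3\right) = 2 \left(d p^{2} - 3\right) = 2 \left(-3 + d p^{2}\right) = -6 + 2 d p^{2}$)
$\frac{1}{v{\left(\frac{-5 + 0}{-5 - 3},-3 \right)} 74 + o} = \frac{1}{\left(-6 + 2 \left(-3\right) \left(\frac{-5 + 0}{-5 - 3}\right)^{2}\right) 74 - 3151} = \frac{1}{\left(-6 + 2 \left(-3\right) \left(- \frac{5}{-8}\right)^{2}\right) 74 - 3151} = \frac{1}{\left(-6 + 2 \left(-3\right) \left(\left(-5\right) \left(- \frac{1}{8}\right)\right)^{2}\right) 74 - 3151} = \frac{1}{\left(-6 + 2 \left(-3\right) \left(\frac{5}{8}\right)^{2}\right) 74 - 3151} = \frac{1}{\left(-6 + 2 \left(-3\right) \frac{25}{64}\right) 74 - 3151} = \frac{1}{\left(-6 - \frac{75}{32}\right) 74 - 3151} = \frac{1}{\left(- \frac{267}{32}\right) 74 - 3151} = \frac{1}{- \frac{9879}{16} - 3151} = \frac{1}{- \frac{60295}{16}} = - \frac{16}{60295}$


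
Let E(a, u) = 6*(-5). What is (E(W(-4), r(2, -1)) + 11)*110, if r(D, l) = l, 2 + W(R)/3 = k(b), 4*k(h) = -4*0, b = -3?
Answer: -2090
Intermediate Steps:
k(h) = 0 (k(h) = (-4*0)/4 = (¼)*0 = 0)
W(R) = -6 (W(R) = -6 + 3*0 = -6 + 0 = -6)
E(a, u) = -30
(E(W(-4), r(2, -1)) + 11)*110 = (-30 + 11)*110 = -19*110 = -2090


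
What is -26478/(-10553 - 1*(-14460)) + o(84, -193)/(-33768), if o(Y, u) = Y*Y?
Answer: -1828724/261769 ≈ -6.9860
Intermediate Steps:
o(Y, u) = Y²
-26478/(-10553 - 1*(-14460)) + o(84, -193)/(-33768) = -26478/(-10553 - 1*(-14460)) + 84²/(-33768) = -26478/(-10553 + 14460) + 7056*(-1/33768) = -26478/3907 - 14/67 = -1828724/261769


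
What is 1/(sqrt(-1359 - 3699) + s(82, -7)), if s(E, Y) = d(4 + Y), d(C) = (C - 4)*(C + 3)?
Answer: -I*sqrt(562)/1686 ≈ -0.014061*I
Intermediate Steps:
d(C) = (-4 + C)*(3 + C)
s(E, Y) = -16 + (4 + Y)**2 - Y (s(E, Y) = -12 + (4 + Y)**2 - (4 + Y) = -12 + (4 + Y)**2 + (-4 - Y) = -16 + (4 + Y)**2 - Y)
1/(sqrt(-1359 - 3699) + s(82, -7)) = 1/(sqrt(-1359 - 3699) - 7*(7 - 7)) = 1/(sqrt(-5058) - 7*0) = 1/(3*I*sqrt(562) + 0) = 1/(3*I*sqrt(562)) = -I*sqrt(562)/1686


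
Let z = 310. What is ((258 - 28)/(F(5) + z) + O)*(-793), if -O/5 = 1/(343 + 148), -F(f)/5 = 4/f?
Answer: -44170100/75123 ≈ -587.97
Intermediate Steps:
F(f) = -20/f
O = -5/491 (O = -5/(343 + 148) = -5/491 ≈ -0.010183)
((258 - 28)/(F(5) + z) + O)*(-793) = ((258 - 28)/(-20/5 + 310) - 5/491)*(-793) = (230/(-20*⅕ + 310) - 5/491)*(-793) = (230/(-4 + 310) - 5/491)*(-793) = (230/306 - 5/491)*(-793) = (230*(1/306) - 5/491)*(-793) = (115/153 - 5/491)*(-793) = (55700/75123)*(-793) = -44170100/75123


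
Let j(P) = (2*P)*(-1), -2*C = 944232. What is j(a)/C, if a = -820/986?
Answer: -205/58188297 ≈ -3.5230e-6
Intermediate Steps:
C = -472116 (C = -½*944232 = -472116)
a = -410/493 (a = -820*1/986 = -410/493 ≈ -0.83164)
j(P) = -2*P
j(a)/C = -2*(-410/493)/(-472116) = (820/493)*(-1/472116) = -205/58188297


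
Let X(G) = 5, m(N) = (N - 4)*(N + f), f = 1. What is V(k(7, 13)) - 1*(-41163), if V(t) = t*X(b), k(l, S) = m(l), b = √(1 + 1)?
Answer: 41283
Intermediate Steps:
b = √2 ≈ 1.4142
m(N) = (1 + N)*(-4 + N) (m(N) = (N - 4)*(N + 1) = (-4 + N)*(1 + N) = (1 + N)*(-4 + N))
k(l, S) = -4 + l² - 3*l
V(t) = 5*t (V(t) = t*5 = 5*t)
V(k(7, 13)) - 1*(-41163) = 5*(-4 + 7² - 3*7) - 1*(-41163) = 5*(-4 + 49 - 21) + 41163 = 5*24 + 41163 = 120 + 41163 = 41283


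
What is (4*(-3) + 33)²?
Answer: 441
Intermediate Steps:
(4*(-3) + 33)² = (-12 + 33)² = 21² = 441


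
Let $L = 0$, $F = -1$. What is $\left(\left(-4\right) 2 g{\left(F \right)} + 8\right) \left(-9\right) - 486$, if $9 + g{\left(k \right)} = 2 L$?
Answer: $-1206$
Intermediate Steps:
$g{\left(k \right)} = -9$ ($g{\left(k \right)} = -9 + 2 \cdot 0 = -9 + 0 = -9$)
$\left(\left(-4\right) 2 g{\left(F \right)} + 8\right) \left(-9\right) - 486 = \left(\left(-4\right) 2 \left(-9\right) + 8\right) \left(-9\right) - 486 = \left(\left(-8\right) \left(-9\right) + 8\right) \left(-9\right) - 486 = \left(72 + 8\right) \left(-9\right) - 486 = 80 \left(-9\right) - 486 = -720 - 486 = -1206$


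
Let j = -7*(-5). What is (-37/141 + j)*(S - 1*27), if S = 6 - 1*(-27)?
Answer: 9796/47 ≈ 208.43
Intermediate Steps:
S = 33 (S = 6 + 27 = 33)
j = 35
(-37/141 + j)*(S - 1*27) = (-37/141 + 35)*(33 - 1*27) = (-37*1/141 + 35)*(33 - 27) = (-37/141 + 35)*6 = (4898/141)*6 = 9796/47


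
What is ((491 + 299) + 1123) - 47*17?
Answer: 1114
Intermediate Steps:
((491 + 299) + 1123) - 47*17 = (790 + 1123) - 1*799 = 1913 - 799 = 1114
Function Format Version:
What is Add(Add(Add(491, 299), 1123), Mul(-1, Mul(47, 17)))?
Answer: 1114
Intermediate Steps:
Add(Add(Add(491, 299), 1123), Mul(-1, Mul(47, 17))) = Add(Add(790, 1123), Mul(-1, 799)) = Add(1913, -799) = 1114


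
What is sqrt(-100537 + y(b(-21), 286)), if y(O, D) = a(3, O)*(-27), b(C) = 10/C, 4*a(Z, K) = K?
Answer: I*sqrt(19704622)/14 ≈ 317.07*I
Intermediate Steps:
a(Z, K) = K/4
y(O, D) = -27*O/4 (y(O, D) = (O/4)*(-27) = -27*O/4)
sqrt(-100537 + y(b(-21), 286)) = sqrt(-100537 - 135/(2*(-21))) = sqrt(-100537 - 135*(-1)/(2*21)) = sqrt(-100537 - 27/4*(-10/21)) = sqrt(-100537 + 45/14) = sqrt(-1407473/14) = I*sqrt(19704622)/14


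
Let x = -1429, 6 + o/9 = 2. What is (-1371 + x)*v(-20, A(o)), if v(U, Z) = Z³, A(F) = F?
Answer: 130636800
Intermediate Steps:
o = -36 (o = -54 + 9*2 = -54 + 18 = -36)
(-1371 + x)*v(-20, A(o)) = (-1371 - 1429)*(-36)³ = -2800*(-46656) = 130636800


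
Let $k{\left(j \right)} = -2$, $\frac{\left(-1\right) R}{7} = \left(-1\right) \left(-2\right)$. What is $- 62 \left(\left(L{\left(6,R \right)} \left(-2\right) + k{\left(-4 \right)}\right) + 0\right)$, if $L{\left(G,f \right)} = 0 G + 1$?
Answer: $248$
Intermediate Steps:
$R = -14$ ($R = - 7 \left(\left(-1\right) \left(-2\right)\right) = \left(-7\right) 2 = -14$)
$L{\left(G,f \right)} = 1$ ($L{\left(G,f \right)} = 0 + 1 = 1$)
$- 62 \left(\left(L{\left(6,R \right)} \left(-2\right) + k{\left(-4 \right)}\right) + 0\right) = - 62 \left(\left(1 \left(-2\right) - 2\right) + 0\right) = - 62 \left(\left(-2 - 2\right) + 0\right) = - 62 \left(-4 + 0\right) = \left(-62\right) \left(-4\right) = 248$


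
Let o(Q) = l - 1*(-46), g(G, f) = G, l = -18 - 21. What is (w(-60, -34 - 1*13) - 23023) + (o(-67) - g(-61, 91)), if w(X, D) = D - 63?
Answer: -23065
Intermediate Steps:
l = -39
o(Q) = 7 (o(Q) = -39 - 1*(-46) = -39 + 46 = 7)
w(X, D) = -63 + D
(w(-60, -34 - 1*13) - 23023) + (o(-67) - g(-61, 91)) = ((-63 + (-34 - 1*13)) - 23023) + (7 - 1*(-61)) = ((-63 + (-34 - 13)) - 23023) + (7 + 61) = ((-63 - 47) - 23023) + 68 = (-110 - 23023) + 68 = -23133 + 68 = -23065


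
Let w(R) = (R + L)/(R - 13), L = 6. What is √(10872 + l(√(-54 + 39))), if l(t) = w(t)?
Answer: √((141330 - 10873*I*√15)/(13 - I*√15)) ≈ 104.27 - 0.002*I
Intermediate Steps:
w(R) = (6 + R)/(-13 + R) (w(R) = (R + 6)/(R - 13) = (6 + R)/(-13 + R))
l(t) = (6 + t)/(-13 + t)
√(10872 + l(√(-54 + 39))) = √(10872 + (6 + √(-54 + 39))/(-13 + √(-54 + 39))) = √(10872 + (6 + √(-15))/(-13 + √(-15))) = √(10872 + (6 + I*√15)/(-13 + I*√15))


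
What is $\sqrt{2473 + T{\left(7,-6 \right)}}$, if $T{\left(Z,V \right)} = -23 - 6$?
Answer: $2 \sqrt{611} \approx 49.437$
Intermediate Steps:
$T{\left(Z,V \right)} = -29$ ($T{\left(Z,V \right)} = -23 - 6 = -29$)
$\sqrt{2473 + T{\left(7,-6 \right)}} = \sqrt{2473 - 29} = \sqrt{2444} = 2 \sqrt{611}$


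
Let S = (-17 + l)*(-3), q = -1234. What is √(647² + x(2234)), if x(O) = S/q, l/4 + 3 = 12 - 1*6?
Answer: √637439347894/1234 ≈ 647.00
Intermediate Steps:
l = 12 (l = -12 + 4*(12 - 1*6) = -12 + 4*(12 - 6) = -12 + 4*6 = -12 + 24 = 12)
S = 15 (S = (-17 + 12)*(-3) = -5*(-3) = 15)
x(O) = -15/1234 (x(O) = 15/(-1234) = 15*(-1/1234) = -15/1234)
√(647² + x(2234)) = √(647² - 15/1234) = √(418609 - 15/1234) = √(516563491/1234) = √637439347894/1234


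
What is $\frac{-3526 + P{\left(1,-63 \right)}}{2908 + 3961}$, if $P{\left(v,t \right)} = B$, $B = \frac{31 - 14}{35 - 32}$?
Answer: $- \frac{10561}{20607} \approx -0.5125$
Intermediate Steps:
$B = \frac{17}{3} \approx 5.6667$
$P{\left(v,t \right)} = \frac{17}{3}$
$\frac{-3526 + P{\left(1,-63 \right)}}{2908 + 3961} = \frac{-3526 + \frac{17}{3}}{2908 + 3961} = - \frac{10561}{3 \cdot 6869} = \left(- \frac{10561}{3}\right) \frac{1}{6869} = - \frac{10561}{20607}$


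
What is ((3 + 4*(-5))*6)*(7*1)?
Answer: -714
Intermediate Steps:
((3 + 4*(-5))*6)*(7*1) = ((3 - 20)*6)*7 = -17*6*7 = -102*7 = -714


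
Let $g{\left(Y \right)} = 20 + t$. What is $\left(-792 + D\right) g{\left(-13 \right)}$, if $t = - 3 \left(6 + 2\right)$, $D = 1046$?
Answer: $-1016$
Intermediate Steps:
$t = -24$ ($t = \left(-3\right) 8 = -24$)
$g{\left(Y \right)} = -4$ ($g{\left(Y \right)} = 20 - 24 = -4$)
$\left(-792 + D\right) g{\left(-13 \right)} = \left(-792 + 1046\right) \left(-4\right) = 254 \left(-4\right) = -1016$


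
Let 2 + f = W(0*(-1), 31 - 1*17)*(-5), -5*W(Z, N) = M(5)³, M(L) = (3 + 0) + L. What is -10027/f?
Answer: -10027/510 ≈ -19.661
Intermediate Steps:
M(L) = 3 + L
W(Z, N) = -512/5 (W(Z, N) = -(3 + 5)³/5 = -⅕*8³ = -⅕*512 = -512/5)
f = 510 (f = -2 - 512/5*(-5) = -2 + 512 = 510)
-10027/f = -10027/510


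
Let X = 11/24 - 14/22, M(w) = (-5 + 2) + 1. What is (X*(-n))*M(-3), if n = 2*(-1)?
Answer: 47/66 ≈ 0.71212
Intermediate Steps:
n = -2
M(w) = -2 (M(w) = -3 + 1 = -2)
X = -47/264 (X = 11*(1/24) - 14*1/22 = 11/24 - 7/11 = -47/264 ≈ -0.17803)
(X*(-n))*M(-3) = -(-47)*(-2)/264*(-2) = -47/264*2*(-2) = -47/132*(-2) = 47/66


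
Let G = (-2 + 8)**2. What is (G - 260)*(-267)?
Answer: 59808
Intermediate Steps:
G = 36 (G = 6**2 = 36)
(G - 260)*(-267) = (36 - 260)*(-267) = -224*(-267) = 59808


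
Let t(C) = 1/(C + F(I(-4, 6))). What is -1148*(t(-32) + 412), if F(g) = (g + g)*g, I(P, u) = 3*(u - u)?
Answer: -3783521/8 ≈ -4.7294e+5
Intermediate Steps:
I(P, u) = 0 (I(P, u) = 3*0 = 0)
F(g) = 2*g² (F(g) = (2*g)*g = 2*g²)
t(C) = 1/C (t(C) = 1/(C + 2*0²) = 1/(C + 2*0) = 1/(C + 0) = 1/C)
-1148*(t(-32) + 412) = -1148*(1/(-32) + 412) = -1148*(-1/32 + 412) = -1148*13183/32 = -3783521/8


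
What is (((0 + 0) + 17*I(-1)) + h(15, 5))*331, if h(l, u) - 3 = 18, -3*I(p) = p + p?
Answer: 32107/3 ≈ 10702.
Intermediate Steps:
I(p) = -2*p/3 (I(p) = -(p + p)/3 = -2*p/3)
h(l, u) = 21 (h(l, u) = 3 + 18 = 21)
(((0 + 0) + 17*I(-1)) + h(15, 5))*331 = (((0 + 0) + 17*(-⅔*(-1))) + 21)*331 = ((0 + 17*(⅔)) + 21)*331 = ((0 + 34/3) + 21)*331 = (34/3 + 21)*331 = (97/3)*331 = 32107/3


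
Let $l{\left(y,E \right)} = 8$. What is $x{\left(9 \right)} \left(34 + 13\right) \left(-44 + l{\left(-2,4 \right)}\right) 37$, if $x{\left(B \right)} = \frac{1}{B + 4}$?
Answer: $- \frac{62604}{13} \approx -4815.7$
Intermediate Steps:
$x{\left(B \right)} = \frac{1}{4 + B}$
$x{\left(9 \right)} \left(34 + 13\right) \left(-44 + l{\left(-2,4 \right)}\right) 37 = \frac{\left(34 + 13\right) \left(-44 + 8\right)}{4 + 9} \cdot 37 = \frac{47 \left(-36\right)}{13} \cdot 37 = \frac{1}{13} \left(-1692\right) 37 = \left(- \frac{1692}{13}\right) 37 = - \frac{62604}{13}$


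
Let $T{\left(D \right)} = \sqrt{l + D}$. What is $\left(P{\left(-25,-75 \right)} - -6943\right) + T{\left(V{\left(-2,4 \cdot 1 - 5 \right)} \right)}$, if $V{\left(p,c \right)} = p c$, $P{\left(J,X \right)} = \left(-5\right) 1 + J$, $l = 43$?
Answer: $6913 + 3 \sqrt{5} \approx 6919.7$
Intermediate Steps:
$P{\left(J,X \right)} = -5 + J$
$V{\left(p,c \right)} = c p$
$T{\left(D \right)} = \sqrt{43 + D}$
$\left(P{\left(-25,-75 \right)} - -6943\right) + T{\left(V{\left(-2,4 \cdot 1 - 5 \right)} \right)} = \left(\left(-5 - 25\right) - -6943\right) + \sqrt{43 + \left(4 \cdot 1 - 5\right) \left(-2\right)} = \left(-30 + 6943\right) + \sqrt{43 + \left(4 - 5\right) \left(-2\right)} = 6913 + \sqrt{43 - -2} = 6913 + \sqrt{43 + 2} = 6913 + \sqrt{45} = 6913 + 3 \sqrt{5}$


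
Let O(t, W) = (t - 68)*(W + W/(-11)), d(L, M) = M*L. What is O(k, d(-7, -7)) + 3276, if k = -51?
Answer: -22274/11 ≈ -2024.9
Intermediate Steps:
d(L, M) = L*M
O(t, W) = 10*W*(-68 + t)/11 (O(t, W) = (-68 + t)*(W + W*(-1/11)) = (-68 + t)*(W - W/11) = (-68 + t)*(10*W/11) = 10*W*(-68 + t)/11)
O(k, d(-7, -7)) + 3276 = 10*(-7*(-7))*(-68 - 51)/11 + 3276 = (10/11)*49*(-119) + 3276 = -58310/11 + 3276 = -22274/11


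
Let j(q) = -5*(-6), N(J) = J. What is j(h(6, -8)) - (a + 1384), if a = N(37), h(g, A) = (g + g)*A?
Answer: -1391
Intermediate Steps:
h(g, A) = 2*A*g (h(g, A) = (2*g)*A = 2*A*g)
a = 37
j(q) = 30
j(h(6, -8)) - (a + 1384) = 30 - (37 + 1384) = 30 - 1*1421 = 30 - 1421 = -1391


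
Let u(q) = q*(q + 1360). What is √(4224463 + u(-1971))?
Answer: 2*√1357186 ≈ 2330.0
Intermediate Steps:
u(q) = q*(1360 + q)
√(4224463 + u(-1971)) = √(4224463 - 1971*(1360 - 1971)) = √(4224463 - 1971*(-611)) = √(4224463 + 1204281) = √5428744 = 2*√1357186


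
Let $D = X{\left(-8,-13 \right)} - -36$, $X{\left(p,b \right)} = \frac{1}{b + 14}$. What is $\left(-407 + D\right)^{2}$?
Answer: $136900$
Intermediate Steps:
$X{\left(p,b \right)} = \frac{1}{14 + b}$
$D = 37$ ($D = \frac{1}{14 - 13} - -36 = 1^{-1} + 36 = 1 + 36 = 37$)
$\left(-407 + D\right)^{2} = \left(-407 + 37\right)^{2} = \left(-370\right)^{2} = 136900$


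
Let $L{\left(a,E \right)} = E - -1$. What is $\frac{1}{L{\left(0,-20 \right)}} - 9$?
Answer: $- \frac{172}{19} \approx -9.0526$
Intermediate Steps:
$L{\left(a,E \right)} = 1 + E$ ($L{\left(a,E \right)} = E + 1 = 1 + E$)
$\frac{1}{L{\left(0,-20 \right)}} - 9 = \frac{1}{1 - 20} - 9 = \frac{1}{-19} - 9 = - \frac{1}{19} - 9 = - \frac{172}{19}$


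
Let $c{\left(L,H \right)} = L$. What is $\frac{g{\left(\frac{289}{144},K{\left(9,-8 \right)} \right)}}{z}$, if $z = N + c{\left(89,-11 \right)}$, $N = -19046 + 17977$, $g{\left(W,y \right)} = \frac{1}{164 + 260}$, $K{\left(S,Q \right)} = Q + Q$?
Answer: $- \frac{1}{415520} \approx -2.4066 \cdot 10^{-6}$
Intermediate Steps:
$K{\left(S,Q \right)} = 2 Q$
$g{\left(W,y \right)} = \frac{1}{424}$
$N = -1069$
$z = -980$ ($z = -1069 + 89 = -980$)
$\frac{g{\left(\frac{289}{144},K{\left(9,-8 \right)} \right)}}{z} = \frac{1}{424 \left(-980\right)} = \frac{1}{424} \left(- \frac{1}{980}\right) = - \frac{1}{415520}$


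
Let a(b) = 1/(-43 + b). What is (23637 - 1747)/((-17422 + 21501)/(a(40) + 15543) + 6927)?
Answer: 1020686920/323004393 ≈ 3.1600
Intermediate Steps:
(23637 - 1747)/((-17422 + 21501)/(a(40) + 15543) + 6927) = (23637 - 1747)/((-17422 + 21501)/(1/(-43 + 40) + 15543) + 6927) = 21890/(4079/(1/(-3) + 15543) + 6927) = 21890/(4079/(-⅓ + 15543) + 6927) = 21890/(4079/(46628/3) + 6927) = 21890/(4079*(3/46628) + 6927) = 21890/(12237/46628 + 6927) = 21890/(323004393/46628) = 21890*(46628/323004393) = 1020686920/323004393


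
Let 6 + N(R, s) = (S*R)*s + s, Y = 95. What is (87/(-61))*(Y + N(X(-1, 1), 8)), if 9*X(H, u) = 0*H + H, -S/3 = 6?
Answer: -9831/61 ≈ -161.16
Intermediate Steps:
S = -18 (S = -3*6 = -18)
X(H, u) = H/9 (X(H, u) = (0*H + H)/9 = (0 + H)/9 = H/9)
N(R, s) = -6 + s - 18*R*s (N(R, s) = -6 + ((-18*R)*s + s) = -6 + (-18*R*s + s) = -6 + (s - 18*R*s) = -6 + s - 18*R*s)
(87/(-61))*(Y + N(X(-1, 1), 8)) = (87/(-61))*(95 + (-6 + 8 - 18*(⅑)*(-1)*8)) = (87*(-1/61))*(95 + (-6 + 8 - 18*(-⅑)*8)) = -87*(95 + (-6 + 8 + 16))/61 = -87*(95 + 18)/61 = -87/61*113 = -9831/61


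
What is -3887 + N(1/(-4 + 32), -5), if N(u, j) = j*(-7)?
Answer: -3852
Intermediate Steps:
N(u, j) = -7*j
-3887 + N(1/(-4 + 32), -5) = -3887 - 7*(-5) = -3887 + 35 = -3852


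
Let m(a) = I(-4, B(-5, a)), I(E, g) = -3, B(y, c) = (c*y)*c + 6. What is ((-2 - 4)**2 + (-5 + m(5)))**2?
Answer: 784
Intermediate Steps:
B(y, c) = 6 + y*c**2 (B(y, c) = y*c**2 + 6 = 6 + y*c**2)
m(a) = -3
((-2 - 4)**2 + (-5 + m(5)))**2 = ((-2 - 4)**2 + (-5 - 3))**2 = ((-6)**2 - 8)**2 = (36 - 8)**2 = 28**2 = 784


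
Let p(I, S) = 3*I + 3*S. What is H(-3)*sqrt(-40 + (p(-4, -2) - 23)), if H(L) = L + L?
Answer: -54*I ≈ -54.0*I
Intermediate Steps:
H(L) = 2*L
H(-3)*sqrt(-40 + (p(-4, -2) - 23)) = (2*(-3))*sqrt(-40 + ((3*(-4) + 3*(-2)) - 23)) = -6*sqrt(-40 + ((-12 - 6) - 23)) = -6*sqrt(-40 + (-18 - 23)) = -6*sqrt(-40 - 41) = -54*I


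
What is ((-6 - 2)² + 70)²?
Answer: 17956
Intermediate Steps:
((-6 - 2)² + 70)² = ((-8)² + 70)² = (64 + 70)² = 134² = 17956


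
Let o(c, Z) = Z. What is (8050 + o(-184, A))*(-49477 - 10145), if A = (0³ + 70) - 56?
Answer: -480791808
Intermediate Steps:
A = 14 (A = (0 + 70) - 56 = 70 - 56 = 14)
(8050 + o(-184, A))*(-49477 - 10145) = (8050 + 14)*(-49477 - 10145) = 8064*(-59622) = -480791808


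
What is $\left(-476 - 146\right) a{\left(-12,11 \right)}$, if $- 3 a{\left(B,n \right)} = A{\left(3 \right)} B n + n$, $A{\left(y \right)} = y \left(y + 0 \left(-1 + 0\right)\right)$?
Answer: $- \frac{732094}{3} \approx -2.4403 \cdot 10^{5}$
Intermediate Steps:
$A{\left(y \right)} = y^{2}$ ($A{\left(y \right)} = y \left(y + 0 \left(-1\right)\right) = y \left(y + 0\right) = y y = y^{2}$)
$a{\left(B,n \right)} = - \frac{n}{3} - 3 B n$ ($a{\left(B,n \right)} = - \frac{3^{2} B n + n}{3} = - \frac{9 B n + n}{3} = - \frac{n + 9 B n}{3} = - \frac{n}{3} - 3 B n$)
$\left(-476 - 146\right) a{\left(-12,11 \right)} = \left(-476 - 146\right) \left(\left(- \frac{1}{3}\right) 11 \left(1 + 9 \left(-12\right)\right)\right) = - 622 \left(\left(- \frac{1}{3}\right) 11 \left(1 - 108\right)\right) = - 622 \left(\left(- \frac{1}{3}\right) 11 \left(-107\right)\right) = \left(-622\right) \frac{1177}{3} = - \frac{732094}{3}$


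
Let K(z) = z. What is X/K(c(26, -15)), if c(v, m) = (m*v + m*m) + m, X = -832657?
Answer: 832657/180 ≈ 4625.9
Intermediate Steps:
c(v, m) = m + m**2 + m*v (c(v, m) = (m*v + m**2) + m = (m**2 + m*v) + m = m + m**2 + m*v)
X/K(c(26, -15)) = -832657*(-1/(15*(1 - 15 + 26))) = -832657/((-15*12)) = -832657/(-180) = -832657*(-1/180) = 832657/180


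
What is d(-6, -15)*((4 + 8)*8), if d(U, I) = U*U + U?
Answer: 2880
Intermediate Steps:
d(U, I) = U + U² (d(U, I) = U² + U = U + U²)
d(-6, -15)*((4 + 8)*8) = (-6*(1 - 6))*((4 + 8)*8) = (-6*(-5))*(12*8) = 30*96 = 2880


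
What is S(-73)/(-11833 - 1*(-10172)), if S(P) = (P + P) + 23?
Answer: 123/1661 ≈ 0.074052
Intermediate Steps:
S(P) = 23 + 2*P (S(P) = 2*P + 23 = 23 + 2*P)
S(-73)/(-11833 - 1*(-10172)) = (23 + 2*(-73))/(-11833 - 1*(-10172)) = (23 - 146)/(-11833 + 10172) = -123/(-1661) = -123*(-1/1661) = 123/1661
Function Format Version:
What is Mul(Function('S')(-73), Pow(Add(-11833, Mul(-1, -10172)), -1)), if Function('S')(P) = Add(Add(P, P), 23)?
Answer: Rational(123, 1661) ≈ 0.074052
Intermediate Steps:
Function('S')(P) = Add(23, Mul(2, P)) (Function('S')(P) = Add(Mul(2, P), 23) = Add(23, Mul(2, P)))
Mul(Function('S')(-73), Pow(Add(-11833, Mul(-1, -10172)), -1)) = Mul(Add(23, Mul(2, -73)), Pow(Add(-11833, Mul(-1, -10172)), -1)) = Mul(Add(23, -146), Pow(Add(-11833, 10172), -1)) = Mul(-123, Pow(-1661, -1)) = Mul(-123, Rational(-1, 1661)) = Rational(123, 1661)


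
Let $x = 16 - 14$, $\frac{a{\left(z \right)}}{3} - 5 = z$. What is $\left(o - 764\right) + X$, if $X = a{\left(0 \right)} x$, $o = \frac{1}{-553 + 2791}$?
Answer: $- \frac{1642691}{2238} \approx -734.0$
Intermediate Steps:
$a{\left(z \right)} = 15 + 3 z$
$x = 2$ ($x = 16 - 14 = 2$)
$o = \frac{1}{2238} \approx 0.00044683$
$X = 30$ ($X = \left(15 + 3 \cdot 0\right) 2 = \left(15 + 0\right) 2 = 15 \cdot 2 = 30$)
$\left(o - 764\right) + X = \left(\frac{1}{2238} - 764\right) + 30 = - \frac{1709831}{2238} + 30 = - \frac{1642691}{2238}$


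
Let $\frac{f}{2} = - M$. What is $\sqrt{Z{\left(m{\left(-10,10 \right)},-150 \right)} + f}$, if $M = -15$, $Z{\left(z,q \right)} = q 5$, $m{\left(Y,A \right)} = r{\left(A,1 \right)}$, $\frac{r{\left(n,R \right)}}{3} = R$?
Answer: $12 i \sqrt{5} \approx 26.833 i$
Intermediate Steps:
$r{\left(n,R \right)} = 3 R$
$m{\left(Y,A \right)} = 3$ ($m{\left(Y,A \right)} = 3 \cdot 1 = 3$)
$Z{\left(z,q \right)} = 5 q$
$f = 30$ ($f = 2 \left(\left(-1\right) \left(-15\right)\right) = 2 \cdot 15 = 30$)
$\sqrt{Z{\left(m{\left(-10,10 \right)},-150 \right)} + f} = \sqrt{5 \left(-150\right) + 30} = \sqrt{-750 + 30} = \sqrt{-720} = 12 i \sqrt{5}$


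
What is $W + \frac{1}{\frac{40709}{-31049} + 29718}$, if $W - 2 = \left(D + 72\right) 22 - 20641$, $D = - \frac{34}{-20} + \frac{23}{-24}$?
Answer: $- \frac{1053989282487893}{55360408380} \approx -19039.0$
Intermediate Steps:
$D = \frac{89}{120}$ ($D = \left(-34\right) \left(- \frac{1}{20}\right) + 23 \left(- \frac{1}{24}\right) = \frac{17}{10} - \frac{23}{24} = \frac{89}{120} \approx 0.74167$)
$W = - \frac{1142321}{60}$ ($W = 2 - \left(20641 - \left(\frac{89}{120} + 72\right) 22\right) = 2 + \left(\frac{8729}{120} \cdot 22 - 20641\right) = 2 + \left(\frac{96019}{60} - 20641\right) = 2 - \frac{1142441}{60} = - \frac{1142321}{60} \approx -19039.0$)
$W + \frac{1}{\frac{40709}{-31049} + 29718} = - \frac{1142321}{60} + \frac{1}{\frac{40709}{-31049} + 29718} = - \frac{1142321}{60} + \frac{1}{40709 \left(- \frac{1}{31049}\right) + 29718} = - \frac{1142321}{60} + \frac{1}{- \frac{40709}{31049} + 29718} = - \frac{1142321}{60} + \frac{1}{\frac{922673473}{31049}} = - \frac{1142321}{60} + \frac{31049}{922673473} = - \frac{1053989282487893}{55360408380}$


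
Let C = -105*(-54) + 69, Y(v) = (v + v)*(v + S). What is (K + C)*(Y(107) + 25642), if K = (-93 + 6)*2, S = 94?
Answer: 382070640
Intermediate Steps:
Y(v) = 2*v*(94 + v) (Y(v) = (v + v)*(v + 94) = (2*v)*(94 + v) = 2*v*(94 + v))
K = -174 (K = -87*2 = -174)
C = 5739 (C = 5670 + 69 = 5739)
(K + C)*(Y(107) + 25642) = (-174 + 5739)*(2*107*(94 + 107) + 25642) = 5565*(2*107*201 + 25642) = 5565*(43014 + 25642) = 5565*68656 = 382070640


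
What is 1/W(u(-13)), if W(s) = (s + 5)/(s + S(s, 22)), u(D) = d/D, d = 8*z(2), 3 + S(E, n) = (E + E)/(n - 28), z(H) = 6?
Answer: -71/17 ≈ -4.1765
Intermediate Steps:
S(E, n) = -3 + 2*E/(-28 + n) (S(E, n) = -3 + (E + E)/(n - 28) = -3 + (2*E)/(-28 + n) = -3 + 2*E/(-28 + n))
d = 48 (d = 8*6 = 48)
u(D) = 48/D
W(s) = (5 + s)/(-3 + 2*s/3) (W(s) = (s + 5)/(s + (84 - 3*22 + 2*s)/(-28 + 22)) = (5 + s)/(s + (84 - 66 + 2*s)/(-6)) = (5 + s)/(s - (18 + 2*s)/6) = (5 + s)/(s + (-3 - s/3)) = (5 + s)/(-3 + 2*s/3))
1/W(u(-13)) = 1/(3*(5 + 48/(-13))/(-9 + 2*(48/(-13)))) = 1/(3*(5 + 48*(-1/13))/(-9 + 2*(48*(-1/13)))) = 1/(3*(5 - 48/13)/(-9 + 2*(-48/13))) = 1/(3*(17/13)/(-9 - 96/13)) = 1/(3*(17/13)/(-213/13)) = 1/(3*(-13/213)*(17/13)) = 1/(-17/71) = -71/17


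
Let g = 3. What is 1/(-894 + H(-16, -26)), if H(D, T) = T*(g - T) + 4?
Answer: -1/1644 ≈ -0.00060827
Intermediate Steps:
H(D, T) = 4 + T*(3 - T) (H(D, T) = T*(3 - T) + 4 = 4 + T*(3 - T))
1/(-894 + H(-16, -26)) = 1/(-894 + (4 - 1*(-26)² + 3*(-26))) = 1/(-894 + (4 - 1*676 - 78)) = 1/(-894 + (4 - 676 - 78)) = 1/(-894 - 750) = 1/(-1644) = -1/1644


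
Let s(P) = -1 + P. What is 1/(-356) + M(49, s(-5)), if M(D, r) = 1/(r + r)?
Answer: -23/267 ≈ -0.086142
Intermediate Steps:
M(D, r) = 1/(2*r)
1/(-356) + M(49, s(-5)) = 1/(-356) + 1/(2*(-1 - 5)) = -1/356 + (½)/(-6) = -1/356 + (½)*(-⅙) = -1/356 - 1/12 = -23/267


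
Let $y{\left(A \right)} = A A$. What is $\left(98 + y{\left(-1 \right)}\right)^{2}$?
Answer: $9801$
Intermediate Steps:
$y{\left(A \right)} = A^{2}$
$\left(98 + y{\left(-1 \right)}\right)^{2} = \left(98 + \left(-1\right)^{2}\right)^{2} = \left(98 + 1\right)^{2} = 99^{2} = 9801$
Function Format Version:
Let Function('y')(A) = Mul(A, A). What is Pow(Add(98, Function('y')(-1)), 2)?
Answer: 9801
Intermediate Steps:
Function('y')(A) = Pow(A, 2)
Pow(Add(98, Function('y')(-1)), 2) = Pow(Add(98, Pow(-1, 2)), 2) = Pow(Add(98, 1), 2) = Pow(99, 2) = 9801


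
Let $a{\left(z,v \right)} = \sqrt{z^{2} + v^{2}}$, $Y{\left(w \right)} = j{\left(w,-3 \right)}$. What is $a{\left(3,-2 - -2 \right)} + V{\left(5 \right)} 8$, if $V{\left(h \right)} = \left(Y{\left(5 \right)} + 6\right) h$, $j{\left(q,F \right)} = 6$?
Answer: $483$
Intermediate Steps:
$Y{\left(w \right)} = 6$
$V{\left(h \right)} = 12 h$ ($V{\left(h \right)} = \left(6 + 6\right) h = 12 h$)
$a{\left(z,v \right)} = \sqrt{v^{2} + z^{2}}$
$a{\left(3,-2 - -2 \right)} + V{\left(5 \right)} 8 = \sqrt{\left(-2 - -2\right)^{2} + 3^{2}} + 12 \cdot 5 \cdot 8 = \sqrt{\left(-2 + 2\right)^{2} + 9} + 60 \cdot 8 = \sqrt{0^{2} + 9} + 480 = \sqrt{0 + 9} + 480 = \sqrt{9} + 480 = 3 + 480 = 483$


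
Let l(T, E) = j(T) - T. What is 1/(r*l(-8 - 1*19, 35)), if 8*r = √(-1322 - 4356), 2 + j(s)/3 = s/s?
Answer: -I*√5678/17034 ≈ -0.0044237*I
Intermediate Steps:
j(s) = -3 (j(s) = -6 + 3*(s/s) = -6 + 3*1 = -6 + 3 = -3)
l(T, E) = -3 - T
r = I*√5678/8 (r = √(-1322 - 4356)/8 = √(-5678)/8 = (I*√5678)/8 = I*√5678/8 ≈ 9.4191*I)
1/(r*l(-8 - 1*19, 35)) = 1/(((I*√5678/8))*(-3 - (-8 - 1*19))) = (-4*I*√5678/2839)/(-3 - (-8 - 19)) = (-4*I*√5678/2839)/(-3 - 1*(-27)) = (-4*I*√5678/2839)/(-3 + 27) = -4*I*√5678/2839/24 = -4*I*√5678/2839*(1/24) = -I*√5678/17034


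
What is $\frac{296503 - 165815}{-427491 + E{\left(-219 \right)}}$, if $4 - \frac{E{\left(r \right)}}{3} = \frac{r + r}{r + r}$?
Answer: $- \frac{65344}{213741} \approx -0.30572$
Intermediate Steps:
$E{\left(r \right)} = 9$ ($E{\left(r \right)} = 12 - 3 \frac{r + r}{r + r} = 12 - 3 \frac{2 r}{2 r} = 12 - 3 \cdot 2 r \frac{1}{2 r} = 12 - 3 = 9$)
$\frac{296503 - 165815}{-427491 + E{\left(-219 \right)}} = \frac{296503 - 165815}{-427491 + 9} = \frac{130688}{-427482} = 130688 \left(- \frac{1}{427482}\right) = - \frac{65344}{213741}$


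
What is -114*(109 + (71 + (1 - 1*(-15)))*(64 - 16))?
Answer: -488490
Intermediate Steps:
-114*(109 + (71 + (1 - 1*(-15)))*(64 - 16)) = -114*(109 + (71 + (1 + 15))*48) = -114*(109 + (71 + 16)*48) = -114*(109 + 87*48) = -114*(109 + 4176) = -114*4285 = -488490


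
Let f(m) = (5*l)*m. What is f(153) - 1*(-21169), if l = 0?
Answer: 21169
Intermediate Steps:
f(m) = 0 (f(m) = (5*0)*m = 0*m = 0)
f(153) - 1*(-21169) = 0 - 1*(-21169) = 0 + 21169 = 21169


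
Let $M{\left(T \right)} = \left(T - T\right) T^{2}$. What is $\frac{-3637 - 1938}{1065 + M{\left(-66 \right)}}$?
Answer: $- \frac{1115}{213} \approx -5.2347$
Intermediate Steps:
$M{\left(T \right)} = 0$ ($M{\left(T \right)} = 0 T^{2} = 0$)
$\frac{-3637 - 1938}{1065 + M{\left(-66 \right)}} = \frac{-3637 - 1938}{1065 + 0} = - \frac{5575}{1065} = \left(-5575\right) \frac{1}{1065} = - \frac{1115}{213}$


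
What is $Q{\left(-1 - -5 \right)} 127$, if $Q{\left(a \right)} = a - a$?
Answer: $0$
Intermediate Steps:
$Q{\left(a \right)} = 0$
$Q{\left(-1 - -5 \right)} 127 = 0 \cdot 127 = 0$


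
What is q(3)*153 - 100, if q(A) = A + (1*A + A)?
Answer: 1277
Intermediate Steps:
q(A) = 3*A (q(A) = A + (A + A) = A + 2*A = 3*A)
q(3)*153 - 100 = (3*3)*153 - 100 = 9*153 - 100 = 1377 - 100 = 1277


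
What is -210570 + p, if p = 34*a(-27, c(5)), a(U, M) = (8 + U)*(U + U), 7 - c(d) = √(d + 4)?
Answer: -175686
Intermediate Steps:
c(d) = 7 - √(4 + d) (c(d) = 7 - √(d + 4) = 7 - √(4 + d))
a(U, M) = 2*U*(8 + U) (a(U, M) = (8 + U)*(2*U) = 2*U*(8 + U))
p = 34884 (p = 34*(2*(-27)*(8 - 27)) = 34*(2*(-27)*(-19)) = 34*1026 = 34884)
-210570 + p = -210570 + 34884 = -175686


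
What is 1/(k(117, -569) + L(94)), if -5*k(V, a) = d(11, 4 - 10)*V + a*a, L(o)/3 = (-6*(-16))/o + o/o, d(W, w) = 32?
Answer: -47/3078262 ≈ -1.5268e-5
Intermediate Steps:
L(o) = 3 + 288/o (L(o) = 3*((-6*(-16))/o + o/o) = 3*(96/o + 1) = 3*(1 + 96/o) = 3 + 288/o)
k(V, a) = -32*V/5 - a²/5 (k(V, a) = -(32*V + a*a)/5 = -(32*V + a²)/5 = -(a² + 32*V)/5 = -32*V/5 - a²/5)
1/(k(117, -569) + L(94)) = 1/((-32/5*117 - ⅕*(-569)²) + (3 + 288/94)) = 1/((-3744/5 - ⅕*323761) + (3 + 288*(1/94))) = 1/((-3744/5 - 323761/5) + (3 + 144/47)) = 1/(-65501 + 285/47) = 1/(-3078262/47) = -47/3078262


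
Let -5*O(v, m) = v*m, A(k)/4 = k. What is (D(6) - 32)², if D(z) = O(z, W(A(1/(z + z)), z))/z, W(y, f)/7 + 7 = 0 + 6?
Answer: 23409/25 ≈ 936.36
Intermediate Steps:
A(k) = 4*k
W(y, f) = -7 (W(y, f) = -49 + 7*(0 + 6) = -49 + 7*6 = -49 + 42 = -7)
O(v, m) = -m*v/5 (O(v, m) = -v*m/5 = -m*v/5)
D(z) = 7/5 (D(z) = (-⅕*(-7)*z)/z = (7*z/5)/z = 7/5)
(D(6) - 32)² = (7/5 - 32)² = (-153/5)² = 23409/25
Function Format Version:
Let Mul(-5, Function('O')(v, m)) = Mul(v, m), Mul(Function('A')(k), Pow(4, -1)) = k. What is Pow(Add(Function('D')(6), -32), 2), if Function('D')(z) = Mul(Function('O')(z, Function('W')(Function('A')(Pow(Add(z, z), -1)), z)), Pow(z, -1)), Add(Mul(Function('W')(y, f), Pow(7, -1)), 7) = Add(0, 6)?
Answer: Rational(23409, 25) ≈ 936.36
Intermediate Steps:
Function('A')(k) = Mul(4, k)
Function('W')(y, f) = -7 (Function('W')(y, f) = Add(-49, Mul(7, Add(0, 6))) = Add(-49, Mul(7, 6)) = Add(-49, 42) = -7)
Function('O')(v, m) = Mul(Rational(-1, 5), m, v) (Function('O')(v, m) = Mul(Rational(-1, 5), Mul(v, m)) = Mul(Rational(-1, 5), Mul(m, v)) = Mul(Rational(-1, 5), m, v))
Function('D')(z) = Rational(7, 5) (Function('D')(z) = Mul(Mul(Rational(-1, 5), -7, z), Pow(z, -1)) = Mul(Mul(Rational(7, 5), z), Pow(z, -1)) = Rational(7, 5))
Pow(Add(Function('D')(6), -32), 2) = Pow(Add(Rational(7, 5), -32), 2) = Pow(Rational(-153, 5), 2) = Rational(23409, 25)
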